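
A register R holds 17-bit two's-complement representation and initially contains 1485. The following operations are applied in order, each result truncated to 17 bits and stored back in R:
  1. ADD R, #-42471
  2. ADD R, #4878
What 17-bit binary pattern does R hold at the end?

10111001011110100

Start: R = 1485 = 00000010111001101.
R = 1485 + (-42471) = -40986 = 10101111111100110
R = -40986 + 4878 = -36108 = 10111001011110100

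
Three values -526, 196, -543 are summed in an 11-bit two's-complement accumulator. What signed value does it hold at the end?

-526 + 196 = -330 (11010110110)
-330 + (-543) = -873 (10010010111)

-873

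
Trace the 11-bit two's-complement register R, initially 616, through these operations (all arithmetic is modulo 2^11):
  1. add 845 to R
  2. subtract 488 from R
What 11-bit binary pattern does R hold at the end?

Start: R = 616 = 01001101000.
R = 616 + 845 = 1461; wraps to -587 = 10110110101
R = -587 − 488 = -1075; wraps to 973 = 01111001101

01111001101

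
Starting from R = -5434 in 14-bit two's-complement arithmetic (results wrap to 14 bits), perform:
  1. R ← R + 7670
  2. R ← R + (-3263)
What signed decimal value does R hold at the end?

Start: R = -5434 = 10101011000110.
R = -5434 + 7670 = 2236 = 00100010111100
R = 2236 + (-3263) = -1027 = 11101111111101

-1027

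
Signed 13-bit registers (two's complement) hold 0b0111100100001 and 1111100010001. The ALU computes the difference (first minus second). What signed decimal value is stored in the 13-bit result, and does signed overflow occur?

-4080; overflow

0b0111100100001 → 0111100100001 = 3873 (signed)
1111100010001 = -239 (signed)
Subtract via negate-and-add: invert 1111100010001 + 1 = 0000011101111 (i.e. 239).
  0111100100001
+ 0000011101111
= 1000000010000
Result 1000000010000: MSB = 1 → 4112 − 8192 = -4080.
Both addends (after negating the subtrahend) are non-negative but the stored result is negative: signed overflow. The true value 3873 − (-239) = 4112 lies outside [-4096, 4095].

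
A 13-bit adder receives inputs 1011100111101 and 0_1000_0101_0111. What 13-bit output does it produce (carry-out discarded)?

1111110010100

  1011100111101
+ 0100001010111
= 1111110010100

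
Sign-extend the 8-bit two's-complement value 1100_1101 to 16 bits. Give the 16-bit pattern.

1111111111001101

MSB of 11001101 is 1; replicate it into the new high bits.
11111111|11001101 → 1111111111001101 (still -51).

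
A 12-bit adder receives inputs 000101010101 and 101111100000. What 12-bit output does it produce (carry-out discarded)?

  000101010101
+ 101111100000
= 110100110101

110100110101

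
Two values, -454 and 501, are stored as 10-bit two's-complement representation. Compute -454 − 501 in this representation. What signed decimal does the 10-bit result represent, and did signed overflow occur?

-454 → 1000111010
501 → 0111110101
Subtract via negate-and-add: invert 0111110101 + 1 = 1000001011 (i.e. -501).
  1000111010
+ 1000001011
= 0001000101  (discard carry-out 1)
Result 0001000101: MSB = 0 → value 69.
Both addends (after negating the subtrahend) are negative but the stored result is non-negative: signed overflow. The true value -454 − 501 = -955 lies outside [-512, 511].

69; overflow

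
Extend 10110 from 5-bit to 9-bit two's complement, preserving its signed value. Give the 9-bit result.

MSB of 10110 is 1; replicate it into the new high bits.
1111|10110 → 111110110 (still -10).

111110110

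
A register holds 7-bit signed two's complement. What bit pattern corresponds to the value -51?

1001101

|-51| = 51 = 0110011 in 7 bits.
Invert the bits: 1001100. Add 1: 1001101.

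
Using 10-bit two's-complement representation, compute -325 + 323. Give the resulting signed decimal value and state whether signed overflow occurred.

-2; no overflow

-325 → 1010111011
323 → 0101000011
  1010111011
+ 0101000011
= 1111111110
Result 1111111110: MSB = 1 → 1022 − 1024 = -2.
Addends have opposite signs, so signed overflow cannot occur.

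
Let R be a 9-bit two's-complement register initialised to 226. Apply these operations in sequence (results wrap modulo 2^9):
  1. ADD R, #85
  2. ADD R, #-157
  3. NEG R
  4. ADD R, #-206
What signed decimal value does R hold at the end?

152

Start: R = 226 = 011100010.
R = 226 + 85 = 311; wraps to -201 = 100110111
R = -201 + (-157) = -358; wraps to 154 = 010011010
R = −(154) = -154 = 101100110
R = -154 + (-206) = -360; wraps to 152 = 010011000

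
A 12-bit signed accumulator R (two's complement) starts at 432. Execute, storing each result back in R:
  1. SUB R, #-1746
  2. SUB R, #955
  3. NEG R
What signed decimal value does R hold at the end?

Start: R = 432 = 000110110000.
R = 432 − (-1746) = 2178; wraps to -1918 = 100010000010
R = -1918 − 955 = -2873; wraps to 1223 = 010011000111
R = −(1223) = -1223 = 101100111001

-1223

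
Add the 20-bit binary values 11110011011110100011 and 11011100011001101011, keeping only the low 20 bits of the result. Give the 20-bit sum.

  11110011011110100011
+ 11011100011001101011
= 11001111111000001110  (discard carry-out 1)

11001111111000001110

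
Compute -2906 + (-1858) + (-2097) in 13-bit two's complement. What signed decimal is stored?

-2906 + (-1858) = -4764 → wraps to 3428 (0110101100100)
3428 + (-2097) = 1331 (0010100110011)

1331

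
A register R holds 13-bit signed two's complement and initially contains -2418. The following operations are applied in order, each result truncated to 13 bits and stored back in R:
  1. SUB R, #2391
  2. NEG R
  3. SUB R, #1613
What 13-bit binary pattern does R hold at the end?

Start: R = -2418 = 1011010001110.
R = -2418 − 2391 = -4809; wraps to 3383 = 0110100110111
R = −(3383) = -3383 = 1001011001001
R = -3383 − 1613 = -4996; wraps to 3196 = 0110001111100

0110001111100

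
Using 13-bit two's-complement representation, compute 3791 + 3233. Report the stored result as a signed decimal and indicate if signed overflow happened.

-1168; overflow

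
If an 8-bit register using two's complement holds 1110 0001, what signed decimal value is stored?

-31

MSB is 1, so the value is negative.
Invert: 00011110. Add 1: 00011111 = 31. So the value is −31.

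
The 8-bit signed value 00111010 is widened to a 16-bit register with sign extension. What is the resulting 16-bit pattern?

MSB of 00111010 is 0; replicate it into the new high bits.
00000000|00111010 → 0000000000111010 (still 58).

0000000000111010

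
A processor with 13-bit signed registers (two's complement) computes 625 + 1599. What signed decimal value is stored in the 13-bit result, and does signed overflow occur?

2224; no overflow

625 → 0001001110001
1599 → 0011000111111
  0001001110001
+ 0011000111111
= 0100010110000
Result 0100010110000: MSB = 0 → value 2224.
Both addends are non-negative and so is the stored result: no signed overflow.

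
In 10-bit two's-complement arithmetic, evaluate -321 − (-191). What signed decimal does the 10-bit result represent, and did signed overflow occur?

-130; no overflow

-321 → 1010111111
-191 → 1101000001
Subtract via negate-and-add: invert 1101000001 + 1 = 0010111111 (i.e. 191).
  1010111111
+ 0010111111
= 1101111110
Result 1101111110: MSB = 1 → 894 − 1024 = -130.
Addends (after negating the subtrahend) have opposite signs, so signed overflow cannot occur.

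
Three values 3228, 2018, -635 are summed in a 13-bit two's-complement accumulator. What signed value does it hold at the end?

-3581

3228 + 2018 = 5246 → wraps to -2946 (1010001111110)
-2946 + (-635) = -3581 (1001000000011)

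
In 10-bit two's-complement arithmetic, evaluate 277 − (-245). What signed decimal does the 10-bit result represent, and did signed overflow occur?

-502; overflow

277 → 0100010101
-245 → 1100001011
Subtract via negate-and-add: invert 1100001011 + 1 = 0011110101 (i.e. 245).
  0100010101
+ 0011110101
= 1000001010
Result 1000001010: MSB = 1 → 522 − 1024 = -502.
Both addends (after negating the subtrahend) are non-negative but the stored result is negative: signed overflow. The true value 277 − (-245) = 522 lies outside [-512, 511].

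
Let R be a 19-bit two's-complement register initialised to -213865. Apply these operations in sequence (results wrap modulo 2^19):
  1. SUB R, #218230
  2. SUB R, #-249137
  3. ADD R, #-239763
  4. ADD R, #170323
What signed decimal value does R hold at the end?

-252398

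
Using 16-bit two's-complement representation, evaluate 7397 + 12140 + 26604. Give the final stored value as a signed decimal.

7397 + 12140 = 19537 (0100110001010001)
19537 + 26604 = 46141 → wraps to -19395 (1011010000111101)

-19395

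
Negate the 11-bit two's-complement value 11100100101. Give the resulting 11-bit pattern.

00011011011

Invert: 00011011010. Add 1: 00011011011.
Check: 11100100101 = -219, 00011011011 = 219.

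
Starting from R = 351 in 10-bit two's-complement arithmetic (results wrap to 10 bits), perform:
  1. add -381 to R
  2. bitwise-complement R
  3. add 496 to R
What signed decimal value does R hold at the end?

-499

Start: R = 351 = 0101011111.
R = 351 + (-381) = -30 = 1111100010
R = NOT 1111100010 = 0000011101 = 29
R = 29 + 496 = 525; wraps to -499 = 1000001101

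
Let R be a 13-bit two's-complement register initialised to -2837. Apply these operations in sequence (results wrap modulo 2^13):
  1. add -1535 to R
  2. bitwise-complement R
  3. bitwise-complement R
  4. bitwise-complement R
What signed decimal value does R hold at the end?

-3821

Start: R = -2837 = 1010011101011.
R = -2837 + (-1535) = -4372; wraps to 3820 = 0111011101100
R = NOT 0111011101100 = 1000100010011 = -3821
R = NOT 1000100010011 = 0111011101100 = 3820
R = NOT 0111011101100 = 1000100010011 = -3821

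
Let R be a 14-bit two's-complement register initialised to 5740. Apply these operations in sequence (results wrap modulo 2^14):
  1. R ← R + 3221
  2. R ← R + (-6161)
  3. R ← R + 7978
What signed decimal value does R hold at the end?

Start: R = 5740 = 01011001101100.
R = 5740 + 3221 = 8961; wraps to -7423 = 10001100000001
R = -7423 + (-6161) = -13584; wraps to 2800 = 00101011110000
R = 2800 + 7978 = 10778; wraps to -5606 = 10101000011010

-5606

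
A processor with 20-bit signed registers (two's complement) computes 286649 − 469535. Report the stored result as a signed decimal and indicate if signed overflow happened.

286649 → 01000101111110111001
469535 → 01110010101000011111
Subtract via negate-and-add: invert 01110010101000011111 + 1 = 10001101010111100001 (i.e. -469535).
  01000101111110111001
+ 10001101010111100001
= 11010011010110011010
Result 11010011010110011010: MSB = 1 → 865690 − 1048576 = -182886.
Addends (after negating the subtrahend) have opposite signs, so signed overflow cannot occur.

-182886; no overflow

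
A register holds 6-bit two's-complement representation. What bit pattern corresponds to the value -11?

110101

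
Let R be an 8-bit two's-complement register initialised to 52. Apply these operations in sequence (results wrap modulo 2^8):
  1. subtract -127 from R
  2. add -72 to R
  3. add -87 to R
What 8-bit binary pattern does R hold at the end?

00010100

Start: R = 52 = 00110100.
R = 52 − (-127) = 179; wraps to -77 = 10110011
R = -77 + (-72) = -149; wraps to 107 = 01101011
R = 107 + (-87) = 20 = 00010100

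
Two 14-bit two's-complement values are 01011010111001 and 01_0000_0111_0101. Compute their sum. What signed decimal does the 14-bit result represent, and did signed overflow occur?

-6354; overflow

01011010111001 = 5817 (signed)
01_0000_0111_0101 → 01000001110101 = 4213 (signed)
  01011010111001
+ 01000001110101
= 10011100101110
Result 10011100101110: MSB = 1 → 10030 − 16384 = -6354.
Both addends are non-negative but the stored result is negative: signed overflow. The true value 5817 + 4213 = 10030 lies outside [-8192, 8191].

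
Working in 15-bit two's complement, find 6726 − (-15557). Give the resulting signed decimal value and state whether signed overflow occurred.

6726 → 001101001000110
-15557 → 100001100111011
Subtract via negate-and-add: invert 100001100111011 + 1 = 011110011000101 (i.e. 15557).
  001101001000110
+ 011110011000101
= 101011100001011
Result 101011100001011: MSB = 1 → 22283 − 32768 = -10485.
Both addends (after negating the subtrahend) are non-negative but the stored result is negative: signed overflow. The true value 6726 − (-15557) = 22283 lies outside [-16384, 16383].

-10485; overflow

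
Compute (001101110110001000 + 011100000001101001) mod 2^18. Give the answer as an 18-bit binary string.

101001110111110001

  001101110110001000
+ 011100000001101001
= 101001110111110001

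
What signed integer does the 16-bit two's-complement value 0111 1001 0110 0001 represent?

MSB is 0, so the value is non-negative: 0111100101100001 = 31073.

31073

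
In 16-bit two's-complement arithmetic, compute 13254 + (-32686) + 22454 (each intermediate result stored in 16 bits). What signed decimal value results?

3022

13254 + (-32686) = -19432 (1011010000011000)
-19432 + 22454 = 3022 (0000101111001110)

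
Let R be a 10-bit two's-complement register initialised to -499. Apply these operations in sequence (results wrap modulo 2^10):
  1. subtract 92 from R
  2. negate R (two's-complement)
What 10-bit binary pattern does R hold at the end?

Start: R = -499 = 1000001101.
R = -499 − 92 = -591; wraps to 433 = 0110110001
R = −(433) = -433 = 1001001111

1001001111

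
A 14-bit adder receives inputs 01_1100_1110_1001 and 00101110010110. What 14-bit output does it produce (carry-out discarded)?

10100001111111

  01110011101001
+ 00101110010110
= 10100001111111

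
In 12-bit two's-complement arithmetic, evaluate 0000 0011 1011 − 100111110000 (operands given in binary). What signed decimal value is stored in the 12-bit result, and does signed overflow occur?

1611; no overflow

0000 0011 1011 → 000000111011 = 59 (signed)
100111110000 = -1552 (signed)
Subtract via negate-and-add: invert 100111110000 + 1 = 011000010000 (i.e. 1552).
  000000111011
+ 011000010000
= 011001001011
Result 011001001011: MSB = 0 → value 1611.
Both addends (after negating the subtrahend) are non-negative and so is the stored result: no signed overflow.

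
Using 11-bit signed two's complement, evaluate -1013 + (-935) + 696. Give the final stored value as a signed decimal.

796

-1013 + (-935) = -1948 → wraps to 100 (00001100100)
100 + 696 = 796 (01100011100)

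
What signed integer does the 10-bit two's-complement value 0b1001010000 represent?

-432

MSB is 1, so the value is negative.
Unsigned reading: 592. Subtract 2^10 = 1024: 592 − 1024 = -432.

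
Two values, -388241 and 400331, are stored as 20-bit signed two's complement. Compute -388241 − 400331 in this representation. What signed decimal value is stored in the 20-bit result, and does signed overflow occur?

260004; overflow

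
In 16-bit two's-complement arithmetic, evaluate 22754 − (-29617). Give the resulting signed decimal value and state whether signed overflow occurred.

22754 → 0101100011100010
-29617 → 1000110001001111
Subtract via negate-and-add: invert 1000110001001111 + 1 = 0111001110110001 (i.e. 29617).
  0101100011100010
+ 0111001110110001
= 1100110010010011
Result 1100110010010011: MSB = 1 → 52371 − 65536 = -13165.
Both addends (after negating the subtrahend) are non-negative but the stored result is negative: signed overflow. The true value 22754 − (-29617) = 52371 lies outside [-32768, 32767].

-13165; overflow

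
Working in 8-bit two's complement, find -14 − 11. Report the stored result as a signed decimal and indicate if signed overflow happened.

-25; no overflow

-14 → 11110010
11 → 00001011
Subtract via negate-and-add: invert 00001011 + 1 = 11110101 (i.e. -11).
  11110010
+ 11110101
= 11100111  (discard carry-out 1)
Result 11100111: MSB = 1 → 231 − 256 = -25.
Both addends (after negating the subtrahend) are negative and so is the stored result: no signed overflow.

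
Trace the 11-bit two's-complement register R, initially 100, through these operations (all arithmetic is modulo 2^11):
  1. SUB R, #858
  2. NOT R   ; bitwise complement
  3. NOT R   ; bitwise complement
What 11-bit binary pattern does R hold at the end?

10100001010

Start: R = 100 = 00001100100.
R = 100 − 858 = -758 = 10100001010
R = NOT 10100001010 = 01011110101 = 757
R = NOT 01011110101 = 10100001010 = -758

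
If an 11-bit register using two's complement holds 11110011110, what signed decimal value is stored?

-98

MSB is 1, so the value is negative.
Unsigned reading: 1950. Subtract 2^11 = 2048: 1950 − 2048 = -98.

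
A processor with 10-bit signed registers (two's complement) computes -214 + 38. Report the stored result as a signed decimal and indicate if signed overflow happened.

-214 → 1100101010
38 → 0000100110
  1100101010
+ 0000100110
= 1101010000
Result 1101010000: MSB = 1 → 848 − 1024 = -176.
Addends have opposite signs, so signed overflow cannot occur.

-176; no overflow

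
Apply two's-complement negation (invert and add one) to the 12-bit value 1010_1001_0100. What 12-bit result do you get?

010101101100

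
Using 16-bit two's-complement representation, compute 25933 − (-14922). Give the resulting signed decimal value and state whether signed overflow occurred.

25933 → 0110010101001101
-14922 → 1100010110110110
Subtract via negate-and-add: invert 1100010110110110 + 1 = 0011101001001010 (i.e. 14922).
  0110010101001101
+ 0011101001001010
= 1001111110010111
Result 1001111110010111: MSB = 1 → 40855 − 65536 = -24681.
Both addends (after negating the subtrahend) are non-negative but the stored result is negative: signed overflow. The true value 25933 − (-14922) = 40855 lies outside [-32768, 32767].

-24681; overflow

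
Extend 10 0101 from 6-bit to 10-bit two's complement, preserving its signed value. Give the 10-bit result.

1111100101

MSB of 100101 is 1; replicate it into the new high bits.
1111|100101 → 1111100101 (still -27).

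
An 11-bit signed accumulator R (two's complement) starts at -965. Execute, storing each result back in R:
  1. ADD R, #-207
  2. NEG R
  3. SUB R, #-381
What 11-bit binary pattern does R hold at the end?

11000010001

Start: R = -965 = 10000111011.
R = -965 + (-207) = -1172; wraps to 876 = 01101101100
R = −(876) = -876 = 10010010100
R = -876 − (-381) = -495 = 11000010001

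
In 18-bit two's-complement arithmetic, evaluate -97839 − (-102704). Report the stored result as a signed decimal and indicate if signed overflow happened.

-97839 → 101000000111010001
-102704 → 100110111011010000
Subtract via negate-and-add: invert 100110111011010000 + 1 = 011001000100110000 (i.e. 102704).
  101000000111010001
+ 011001000100110000
= 000001001100000001  (discard carry-out 1)
Result 000001001100000001: MSB = 0 → value 4865.
Addends (after negating the subtrahend) have opposite signs, so signed overflow cannot occur.

4865; no overflow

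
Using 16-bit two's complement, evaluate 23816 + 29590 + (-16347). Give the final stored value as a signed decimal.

-28477

23816 + 29590 = 53406 → wraps to -12130 (1101000010011110)
-12130 + (-16347) = -28477 (1001000011000011)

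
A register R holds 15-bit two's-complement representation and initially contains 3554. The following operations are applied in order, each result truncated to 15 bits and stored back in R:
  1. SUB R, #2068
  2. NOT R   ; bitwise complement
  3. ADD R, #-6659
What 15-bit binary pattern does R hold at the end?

110000000101110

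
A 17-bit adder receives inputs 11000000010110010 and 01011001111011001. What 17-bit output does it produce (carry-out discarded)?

  11000000010110010
+ 01011001111011001
= 00011010010001011  (discard carry-out 1)

00011010010001011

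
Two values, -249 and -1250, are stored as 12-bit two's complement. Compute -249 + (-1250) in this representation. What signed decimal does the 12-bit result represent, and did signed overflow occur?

-249 → 111100000111
-1250 → 101100011110
  111100000111
+ 101100011110
= 101000100101  (discard carry-out 1)
Result 101000100101: MSB = 1 → 2597 − 4096 = -1499.
Both addends are negative and so is the stored result: no signed overflow.

-1499; no overflow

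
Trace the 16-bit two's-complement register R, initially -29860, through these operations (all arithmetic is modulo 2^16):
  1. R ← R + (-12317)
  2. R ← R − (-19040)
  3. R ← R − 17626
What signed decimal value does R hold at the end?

Start: R = -29860 = 1000101101011100.
R = -29860 + (-12317) = -42177; wraps to 23359 = 0101101100111111
R = 23359 − (-19040) = 42399; wraps to -23137 = 1010010110011111
R = -23137 − 17626 = -40763; wraps to 24773 = 0110000011000101

24773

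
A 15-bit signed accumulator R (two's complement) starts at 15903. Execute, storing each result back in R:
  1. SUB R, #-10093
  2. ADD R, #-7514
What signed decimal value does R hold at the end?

Start: R = 15903 = 011111000011111.
R = 15903 − (-10093) = 25996; wraps to -6772 = 110010110001100
R = -6772 + (-7514) = -14286 = 100100000110010

-14286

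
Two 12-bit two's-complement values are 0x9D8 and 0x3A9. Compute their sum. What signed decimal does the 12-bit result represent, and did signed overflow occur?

-639; no overflow

0x9D8 = 100111011000 = -1576 (signed)
0x3A9 = 001110101001 = 937 (signed)
  100111011000
+ 001110101001
= 110110000001
Result 110110000001: MSB = 1 → 3457 − 4096 = -639.
Addends have opposite signs, so signed overflow cannot occur.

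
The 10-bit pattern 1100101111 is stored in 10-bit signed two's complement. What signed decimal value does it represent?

-209

MSB is 1, so the value is negative.
Unsigned reading: 815. Subtract 2^10 = 1024: 815 − 1024 = -209.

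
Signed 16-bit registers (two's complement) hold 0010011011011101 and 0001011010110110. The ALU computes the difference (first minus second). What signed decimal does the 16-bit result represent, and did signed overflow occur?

0010011011011101 = 9949 (signed)
0001011010110110 = 5814 (signed)
Subtract via negate-and-add: invert 0001011010110110 + 1 = 1110100101001010 (i.e. -5814).
  0010011011011101
+ 1110100101001010
= 0001000000100111  (discard carry-out 1)
Result 0001000000100111: MSB = 0 → value 4135.
Addends (after negating the subtrahend) have opposite signs, so signed overflow cannot occur.

4135; no overflow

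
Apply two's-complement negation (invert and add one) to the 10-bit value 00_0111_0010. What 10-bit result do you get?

1110001110

Invert: 1110001101. Add 1: 1110001110.
Check: 0001110010 = 114, 1110001110 = -114.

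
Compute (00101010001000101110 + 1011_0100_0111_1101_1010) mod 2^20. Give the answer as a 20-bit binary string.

11011110101000001000

  00101010001000101110
+ 10110100011111011010
= 11011110101000001000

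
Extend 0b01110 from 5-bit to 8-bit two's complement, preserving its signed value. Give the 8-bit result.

MSB of 01110 is 0; replicate it into the new high bits.
000|01110 → 00001110 (still 14).

00001110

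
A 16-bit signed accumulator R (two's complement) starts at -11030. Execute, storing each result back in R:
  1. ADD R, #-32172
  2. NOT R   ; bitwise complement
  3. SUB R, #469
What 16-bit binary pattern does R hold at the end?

1010011011101100

Start: R = -11030 = 1101010011101010.
R = -11030 + (-32172) = -43202; wraps to 22334 = 0101011100111110
R = NOT 0101011100111110 = 1010100011000001 = -22335
R = -22335 − 469 = -22804 = 1010011011101100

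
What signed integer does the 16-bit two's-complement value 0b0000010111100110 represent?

MSB is 0, so the value is non-negative: 0000010111100110 = 1510.

1510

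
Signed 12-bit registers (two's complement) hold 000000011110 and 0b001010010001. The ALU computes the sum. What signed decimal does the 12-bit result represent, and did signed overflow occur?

000000011110 = 30 (signed)
0b001010010001 → 001010010001 = 657 (signed)
  000000011110
+ 001010010001
= 001010101111
Result 001010101111: MSB = 0 → value 687.
Both addends are non-negative and so is the stored result: no signed overflow.

687; no overflow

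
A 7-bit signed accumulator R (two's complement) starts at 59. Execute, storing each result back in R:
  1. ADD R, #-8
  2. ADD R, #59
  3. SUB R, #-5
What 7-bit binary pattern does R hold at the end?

Start: R = 59 = 0111011.
R = 59 + (-8) = 51 = 0110011
R = 51 + 59 = 110; wraps to -18 = 1101110
R = -18 − (-5) = -13 = 1110011

1110011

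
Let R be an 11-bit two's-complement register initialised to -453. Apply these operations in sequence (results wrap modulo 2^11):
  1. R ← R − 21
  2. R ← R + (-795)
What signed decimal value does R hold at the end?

779

Start: R = -453 = 11000111011.
R = -453 − 21 = -474 = 11000100110
R = -474 + (-795) = -1269; wraps to 779 = 01100001011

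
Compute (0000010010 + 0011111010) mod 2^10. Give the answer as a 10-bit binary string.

0100001100

  0000010010
+ 0011111010
= 0100001100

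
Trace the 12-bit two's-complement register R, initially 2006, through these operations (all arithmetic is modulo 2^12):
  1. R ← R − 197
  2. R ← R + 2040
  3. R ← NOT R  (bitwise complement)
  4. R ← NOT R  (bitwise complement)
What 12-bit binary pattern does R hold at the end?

Start: R = 2006 = 011111010110.
R = 2006 − 197 = 1809 = 011100010001
R = 1809 + 2040 = 3849; wraps to -247 = 111100001001
R = NOT 111100001001 = 000011110110 = 246
R = NOT 000011110110 = 111100001001 = -247

111100001001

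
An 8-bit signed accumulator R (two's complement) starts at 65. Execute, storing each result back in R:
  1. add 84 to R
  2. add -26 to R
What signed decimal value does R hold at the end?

123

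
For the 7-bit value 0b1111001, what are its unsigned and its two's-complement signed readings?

unsigned = 121, signed = -7

Unsigned: 1111001 = 121.
Signed: MSB=1 → 121 − 128 = -7.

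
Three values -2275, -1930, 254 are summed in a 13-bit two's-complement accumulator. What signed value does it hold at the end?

-3951

-2275 + (-1930) = -4205 → wraps to 3987 (0111110010011)
3987 + 254 = 4241 → wraps to -3951 (1000010010001)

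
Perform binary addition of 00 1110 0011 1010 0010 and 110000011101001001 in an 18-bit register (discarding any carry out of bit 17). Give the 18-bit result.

111110101011101011

  001110001110100010
+ 110000011101001001
= 111110101011101011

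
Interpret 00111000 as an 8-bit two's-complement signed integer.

MSB is 0, so the value is non-negative: 00111000 = 56.

56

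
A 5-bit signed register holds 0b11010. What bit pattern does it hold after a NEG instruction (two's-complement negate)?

Invert: 00101. Add 1: 00110.

00110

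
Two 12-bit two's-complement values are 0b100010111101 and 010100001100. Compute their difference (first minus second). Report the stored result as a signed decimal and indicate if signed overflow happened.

0b100010111101 → 100010111101 = -1859 (signed)
010100001100 = 1292 (signed)
Subtract via negate-and-add: invert 010100001100 + 1 = 101011110100 (i.e. -1292).
  100010111101
+ 101011110100
= 001110110001  (discard carry-out 1)
Result 001110110001: MSB = 0 → value 945.
Both addends (after negating the subtrahend) are negative but the stored result is non-negative: signed overflow. The true value -1859 − 1292 = -3151 lies outside [-2048, 2047].

945; overflow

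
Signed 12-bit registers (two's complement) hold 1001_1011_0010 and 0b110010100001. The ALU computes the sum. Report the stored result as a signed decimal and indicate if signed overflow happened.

1619; overflow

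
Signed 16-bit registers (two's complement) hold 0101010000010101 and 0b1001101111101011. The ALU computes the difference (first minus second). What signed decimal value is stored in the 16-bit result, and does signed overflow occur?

-18390; overflow

0101010000010101 = 21525 (signed)
0b1001101111101011 → 1001101111101011 = -25621 (signed)
Subtract via negate-and-add: invert 1001101111101011 + 1 = 0110010000010101 (i.e. 25621).
  0101010000010101
+ 0110010000010101
= 1011100000101010
Result 1011100000101010: MSB = 1 → 47146 − 65536 = -18390.
Both addends (after negating the subtrahend) are non-negative but the stored result is negative: signed overflow. The true value 21525 − (-25621) = 47146 lies outside [-32768, 32767].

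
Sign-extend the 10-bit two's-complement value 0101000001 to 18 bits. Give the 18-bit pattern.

MSB of 0101000001 is 0; replicate it into the new high bits.
00000000|0101000001 → 000000000101000001 (still 321).

000000000101000001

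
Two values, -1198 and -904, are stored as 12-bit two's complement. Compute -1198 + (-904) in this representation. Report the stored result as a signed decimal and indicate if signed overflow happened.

1994; overflow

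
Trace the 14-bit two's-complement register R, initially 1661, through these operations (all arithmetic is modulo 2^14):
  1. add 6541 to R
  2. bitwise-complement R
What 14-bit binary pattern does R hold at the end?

01111111110101

Start: R = 1661 = 00011001111101.
R = 1661 + 6541 = 8202; wraps to -8182 = 10000000001010
R = NOT 10000000001010 = 01111111110101 = 8181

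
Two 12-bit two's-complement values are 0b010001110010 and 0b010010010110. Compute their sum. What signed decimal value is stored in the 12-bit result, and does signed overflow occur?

0b010001110010 → 010001110010 = 1138 (signed)
0b010010010110 → 010010010110 = 1174 (signed)
  010001110010
+ 010010010110
= 100100001000
Result 100100001000: MSB = 1 → 2312 − 4096 = -1784.
Both addends are non-negative but the stored result is negative: signed overflow. The true value 1138 + 1174 = 2312 lies outside [-2048, 2047].

-1784; overflow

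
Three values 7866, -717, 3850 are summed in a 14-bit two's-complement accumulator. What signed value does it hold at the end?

-5385

7866 + (-717) = 7149 (01101111101101)
7149 + 3850 = 10999 → wraps to -5385 (10101011110111)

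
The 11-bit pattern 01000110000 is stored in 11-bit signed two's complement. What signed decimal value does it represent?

560

MSB is 0, so the value is non-negative: 01000110000 = 560.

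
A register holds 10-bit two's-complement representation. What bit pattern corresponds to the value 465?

0111010001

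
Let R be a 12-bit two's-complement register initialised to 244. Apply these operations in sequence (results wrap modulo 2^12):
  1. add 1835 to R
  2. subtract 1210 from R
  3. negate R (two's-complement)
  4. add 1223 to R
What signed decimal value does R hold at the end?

354

Start: R = 244 = 000011110100.
R = 244 + 1835 = 2079; wraps to -2017 = 100000011111
R = -2017 − 1210 = -3227; wraps to 869 = 001101100101
R = −(869) = -869 = 110010011011
R = -869 + 1223 = 354 = 000101100010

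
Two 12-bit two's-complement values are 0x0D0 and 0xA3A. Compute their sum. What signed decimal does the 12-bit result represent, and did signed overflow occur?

-1270; no overflow

0x0D0 = 000011010000 = 208 (signed)
0xA3A = 101000111010 = -1478 (signed)
  000011010000
+ 101000111010
= 101100001010
Result 101100001010: MSB = 1 → 2826 − 4096 = -1270.
Addends have opposite signs, so signed overflow cannot occur.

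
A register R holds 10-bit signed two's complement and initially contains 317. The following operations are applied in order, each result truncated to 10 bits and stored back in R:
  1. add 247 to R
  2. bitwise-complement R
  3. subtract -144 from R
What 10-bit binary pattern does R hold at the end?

1001011011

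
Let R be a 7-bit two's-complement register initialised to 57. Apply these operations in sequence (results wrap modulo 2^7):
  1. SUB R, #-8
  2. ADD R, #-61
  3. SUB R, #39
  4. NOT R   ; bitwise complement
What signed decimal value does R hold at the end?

Start: R = 57 = 0111001.
R = 57 − (-8) = 65; wraps to -63 = 1000001
R = -63 + (-61) = -124; wraps to 4 = 0000100
R = 4 − 39 = -35 = 1011101
R = NOT 1011101 = 0100010 = 34

34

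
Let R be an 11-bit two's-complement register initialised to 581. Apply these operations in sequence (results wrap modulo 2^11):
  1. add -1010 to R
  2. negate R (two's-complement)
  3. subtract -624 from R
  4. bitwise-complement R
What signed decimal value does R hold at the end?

Start: R = 581 = 01001000101.
R = 581 + (-1010) = -429 = 11001010011
R = −(-429) = 429 = 00110101101
R = 429 − (-624) = 1053; wraps to -995 = 10000011101
R = NOT 10000011101 = 01111100010 = 994

994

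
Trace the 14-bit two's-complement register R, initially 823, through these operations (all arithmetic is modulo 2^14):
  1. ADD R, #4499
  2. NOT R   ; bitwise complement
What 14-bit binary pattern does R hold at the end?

Start: R = 823 = 00001100110111.
R = 823 + 4499 = 5322 = 01010011001010
R = NOT 01010011001010 = 10101100110101 = -5323

10101100110101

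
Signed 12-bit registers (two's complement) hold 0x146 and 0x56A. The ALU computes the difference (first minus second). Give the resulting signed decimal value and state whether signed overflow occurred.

-1060; no overflow

0x146 = 000101000110 = 326 (signed)
0x56A = 010101101010 = 1386 (signed)
Subtract via negate-and-add: invert 010101101010 + 1 = 101010010110 (i.e. -1386).
  000101000110
+ 101010010110
= 101111011100
Result 101111011100: MSB = 1 → 3036 − 4096 = -1060.
Addends (after negating the subtrahend) have opposite signs, so signed overflow cannot occur.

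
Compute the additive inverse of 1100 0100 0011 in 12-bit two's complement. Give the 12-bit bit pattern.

Invert: 001110111100. Add 1: 001110111101.

001110111101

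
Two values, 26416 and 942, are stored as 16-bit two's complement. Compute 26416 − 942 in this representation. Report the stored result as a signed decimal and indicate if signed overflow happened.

25474; no overflow

26416 → 0110011100110000
942 → 0000001110101110
Subtract via negate-and-add: invert 0000001110101110 + 1 = 1111110001010010 (i.e. -942).
  0110011100110000
+ 1111110001010010
= 0110001110000010  (discard carry-out 1)
Result 0110001110000010: MSB = 0 → value 25474.
Addends (after negating the subtrahend) have opposite signs, so signed overflow cannot occur.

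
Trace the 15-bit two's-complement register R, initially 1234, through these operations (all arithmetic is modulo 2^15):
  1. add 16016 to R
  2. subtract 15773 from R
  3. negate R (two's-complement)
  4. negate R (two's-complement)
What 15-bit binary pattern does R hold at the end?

000010111000101

Start: R = 1234 = 000010011010010.
R = 1234 + 16016 = 17250; wraps to -15518 = 100001101100010
R = -15518 − 15773 = -31291; wraps to 1477 = 000010111000101
R = −(1477) = -1477 = 111101000111011
R = −(-1477) = 1477 = 000010111000101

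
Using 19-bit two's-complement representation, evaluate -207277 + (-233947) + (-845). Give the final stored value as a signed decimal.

82219

-207277 + (-233947) = -441224 → wraps to 83064 (0010100010001111000)
83064 + (-845) = 82219 (0010100000100101011)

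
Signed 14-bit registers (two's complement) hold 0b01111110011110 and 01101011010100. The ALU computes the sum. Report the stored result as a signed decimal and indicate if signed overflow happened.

-1422; overflow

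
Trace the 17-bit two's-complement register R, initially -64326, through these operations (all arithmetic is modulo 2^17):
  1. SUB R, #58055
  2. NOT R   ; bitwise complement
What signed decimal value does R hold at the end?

Start: R = -64326 = 10000010010111010.
R = -64326 − 58055 = -122381; wraps to 8691 = 00010000111110011
R = NOT 00010000111110011 = 11101111000001100 = -8692

-8692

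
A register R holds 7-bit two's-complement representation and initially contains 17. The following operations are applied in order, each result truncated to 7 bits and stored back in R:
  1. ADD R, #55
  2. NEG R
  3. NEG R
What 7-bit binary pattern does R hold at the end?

1001000

Start: R = 17 = 0010001.
R = 17 + 55 = 72; wraps to -56 = 1001000
R = −(-56) = 56 = 0111000
R = −(56) = -56 = 1001000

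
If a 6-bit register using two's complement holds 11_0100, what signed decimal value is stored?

-12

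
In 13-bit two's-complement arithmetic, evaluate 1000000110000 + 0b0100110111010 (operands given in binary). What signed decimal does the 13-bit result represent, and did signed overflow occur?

-1558; no overflow

1000000110000 = -4048 (signed)
0b0100110111010 → 0100110111010 = 2490 (signed)
  1000000110000
+ 0100110111010
= 1100111101010
Result 1100111101010: MSB = 1 → 6634 − 8192 = -1558.
Addends have opposite signs, so signed overflow cannot occur.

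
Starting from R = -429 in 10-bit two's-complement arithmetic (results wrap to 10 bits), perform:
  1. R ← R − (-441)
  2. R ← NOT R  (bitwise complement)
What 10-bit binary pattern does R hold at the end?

1111110011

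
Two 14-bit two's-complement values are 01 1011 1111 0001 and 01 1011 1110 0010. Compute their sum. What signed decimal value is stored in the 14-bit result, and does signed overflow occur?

-2093; overflow

01 1011 1111 0001 → 01101111110001 = 7153 (signed)
01 1011 1110 0010 → 01101111100010 = 7138 (signed)
  01101111110001
+ 01101111100010
= 11011111010011
Result 11011111010011: MSB = 1 → 14291 − 16384 = -2093.
Both addends are non-negative but the stored result is negative: signed overflow. The true value 7153 + 7138 = 14291 lies outside [-8192, 8191].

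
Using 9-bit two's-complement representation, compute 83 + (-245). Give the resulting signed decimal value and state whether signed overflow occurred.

83 → 001010011
-245 → 100001011
  001010011
+ 100001011
= 101011110
Result 101011110: MSB = 1 → 350 − 512 = -162.
Addends have opposite signs, so signed overflow cannot occur.

-162; no overflow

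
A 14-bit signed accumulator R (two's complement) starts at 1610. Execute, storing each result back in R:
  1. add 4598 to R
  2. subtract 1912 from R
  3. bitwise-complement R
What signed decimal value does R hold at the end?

-4297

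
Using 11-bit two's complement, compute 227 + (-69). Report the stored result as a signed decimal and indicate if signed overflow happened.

227 → 00011100011
-69 → 11110111011
  00011100011
+ 11110111011
= 00010011110  (discard carry-out 1)
Result 00010011110: MSB = 0 → value 158.
Addends have opposite signs, so signed overflow cannot occur.

158; no overflow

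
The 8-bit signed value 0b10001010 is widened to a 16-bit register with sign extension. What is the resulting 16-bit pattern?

1111111110001010

MSB of 10001010 is 1; replicate it into the new high bits.
11111111|10001010 → 1111111110001010 (still -118).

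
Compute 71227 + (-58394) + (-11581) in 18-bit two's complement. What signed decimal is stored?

1252

71227 + (-58394) = 12833 (000011001000100001)
12833 + (-11581) = 1252 (000000010011100100)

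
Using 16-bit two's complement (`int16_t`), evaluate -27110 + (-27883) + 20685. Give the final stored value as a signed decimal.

-27110 + (-27883) = -54993 → wraps to 10543 (0010100100101111)
10543 + 20685 = 31228 (0111100111111100)

31228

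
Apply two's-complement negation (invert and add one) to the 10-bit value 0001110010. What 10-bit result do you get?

Invert: 1110001101. Add 1: 1110001110.

1110001110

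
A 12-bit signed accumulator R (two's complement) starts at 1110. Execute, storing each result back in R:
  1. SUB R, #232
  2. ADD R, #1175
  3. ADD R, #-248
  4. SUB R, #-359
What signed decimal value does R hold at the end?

Start: R = 1110 = 010001010110.
R = 1110 − 232 = 878 = 001101101110
R = 878 + 1175 = 2053; wraps to -2043 = 100000000101
R = -2043 + (-248) = -2291; wraps to 1805 = 011100001101
R = 1805 − (-359) = 2164; wraps to -1932 = 100001110100

-1932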